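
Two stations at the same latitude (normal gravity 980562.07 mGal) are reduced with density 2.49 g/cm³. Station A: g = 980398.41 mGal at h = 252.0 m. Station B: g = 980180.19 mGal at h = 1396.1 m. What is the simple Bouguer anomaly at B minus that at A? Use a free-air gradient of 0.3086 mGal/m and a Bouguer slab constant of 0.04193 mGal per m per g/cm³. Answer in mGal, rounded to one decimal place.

Δg_SB(A) = 980398.41 − 980562.07 + 0.3086×252.0 − 0.04193×2.49×252.0 = -112.20 mGal
Δg_SB(B) = 980180.19 − 980562.07 + 0.3086×1396.1 − 0.04193×2.49×1396.1 = -96.80 mGal
Difference = -96.80 − (-112.20) = 15.40 mGal

15.4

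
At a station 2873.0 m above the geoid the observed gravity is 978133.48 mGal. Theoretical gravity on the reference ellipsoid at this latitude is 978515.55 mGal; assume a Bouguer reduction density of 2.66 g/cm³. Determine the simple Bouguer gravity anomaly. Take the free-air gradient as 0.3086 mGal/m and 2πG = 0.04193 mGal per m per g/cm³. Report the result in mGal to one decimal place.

Free-air correction = 0.3086 × 2873.0 = 886.61 mGal
Free-air anomaly = 978133.48 − 978515.55 + (886.61) = 504.54 mGal
Bouguer slab correction = 0.04193 × 2.66 × 2873.0 = 320.44 mGal
Simple Bouguer anomaly = 504.54 − (320.44) = 184.10 mGal

184.1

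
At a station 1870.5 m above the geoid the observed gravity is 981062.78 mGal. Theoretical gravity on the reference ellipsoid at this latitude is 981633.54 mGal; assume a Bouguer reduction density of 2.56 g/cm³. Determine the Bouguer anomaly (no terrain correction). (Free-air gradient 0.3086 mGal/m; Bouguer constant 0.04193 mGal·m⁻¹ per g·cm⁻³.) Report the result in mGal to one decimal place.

-194.3

Free-air correction = 0.3086 × 1870.5 = 577.24 mGal
Free-air anomaly = 981062.78 − 981633.54 + (577.24) = 6.48 mGal
Bouguer slab correction = 0.04193 × 2.56 × 1870.5 = 200.78 mGal
Simple Bouguer anomaly = 6.48 − (200.78) = -194.30 mGal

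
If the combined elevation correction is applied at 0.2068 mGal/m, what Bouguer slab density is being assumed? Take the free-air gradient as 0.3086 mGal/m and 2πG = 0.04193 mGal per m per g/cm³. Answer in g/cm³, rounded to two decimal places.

0.2068 = 0.3086 − 0.04193 × ρ
ρ = (0.3086 − 0.2068) / 0.04193 = 2.43 g/cm³

2.43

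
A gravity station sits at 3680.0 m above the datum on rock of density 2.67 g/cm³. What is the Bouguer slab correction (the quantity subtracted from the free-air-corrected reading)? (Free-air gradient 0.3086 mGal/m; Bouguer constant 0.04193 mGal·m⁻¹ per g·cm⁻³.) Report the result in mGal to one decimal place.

412.0

Bouguer slab correction = 0.04193 × 2.67 × 3680.0 = 412.0 mGal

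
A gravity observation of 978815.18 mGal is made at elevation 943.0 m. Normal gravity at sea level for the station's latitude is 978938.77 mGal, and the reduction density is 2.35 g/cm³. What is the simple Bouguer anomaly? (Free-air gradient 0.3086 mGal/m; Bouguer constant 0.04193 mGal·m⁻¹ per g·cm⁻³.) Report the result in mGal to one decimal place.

Free-air correction = 0.3086 × 943.0 = 291.01 mGal
Free-air anomaly = 978815.18 − 978938.77 + (291.01) = 167.42 mGal
Bouguer slab correction = 0.04193 × 2.35 × 943.0 = 92.92 mGal
Simple Bouguer anomaly = 167.42 − (92.92) = 74.50 mGal

74.5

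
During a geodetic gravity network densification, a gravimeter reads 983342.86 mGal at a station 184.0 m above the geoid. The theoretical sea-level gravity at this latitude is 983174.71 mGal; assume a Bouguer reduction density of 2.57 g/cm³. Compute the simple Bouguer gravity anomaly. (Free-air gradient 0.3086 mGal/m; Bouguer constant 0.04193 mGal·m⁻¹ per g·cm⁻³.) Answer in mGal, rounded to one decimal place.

Free-air correction = 0.3086 × 184.0 = 56.78 mGal
Free-air anomaly = 983342.86 − 983174.71 + (56.78) = 224.93 mGal
Bouguer slab correction = 0.04193 × 2.57 × 184.0 = 19.83 mGal
Simple Bouguer anomaly = 224.93 − (19.83) = 205.10 mGal

205.1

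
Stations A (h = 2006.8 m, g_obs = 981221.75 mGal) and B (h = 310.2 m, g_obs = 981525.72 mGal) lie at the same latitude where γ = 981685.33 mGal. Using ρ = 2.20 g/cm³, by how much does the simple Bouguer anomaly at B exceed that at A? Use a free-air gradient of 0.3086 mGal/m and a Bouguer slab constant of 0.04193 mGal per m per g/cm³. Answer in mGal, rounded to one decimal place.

-63.1

Δg_SB(A) = 981221.75 − 981685.33 + 0.3086×2006.8 − 0.04193×2.20×2006.8 = -29.40 mGal
Δg_SB(B) = 981525.72 − 981685.33 + 0.3086×310.2 − 0.04193×2.20×310.2 = -92.50 mGal
Difference = -92.50 − (-29.40) = -63.10 mGal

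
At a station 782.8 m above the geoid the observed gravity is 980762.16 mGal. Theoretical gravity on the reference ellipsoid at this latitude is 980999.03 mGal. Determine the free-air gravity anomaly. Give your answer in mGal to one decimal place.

Free-air correction = 0.3086 × 782.8 = 241.57 mGal
Free-air anomaly = 980762.16 − 980999.03 + (241.57) = 4.70 mGal

4.7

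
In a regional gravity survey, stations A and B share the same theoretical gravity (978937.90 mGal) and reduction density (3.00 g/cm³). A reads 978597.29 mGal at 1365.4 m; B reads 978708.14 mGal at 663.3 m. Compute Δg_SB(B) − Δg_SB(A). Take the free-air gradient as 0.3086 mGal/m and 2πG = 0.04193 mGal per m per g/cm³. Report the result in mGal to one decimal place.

Δg_SB(A) = 978597.29 − 978937.90 + 0.3086×1365.4 − 0.04193×3.00×1365.4 = -91.00 mGal
Δg_SB(B) = 978708.14 − 978937.90 + 0.3086×663.3 − 0.04193×3.00×663.3 = -108.50 mGal
Difference = -108.50 − (-91.00) = -17.50 mGal

-17.5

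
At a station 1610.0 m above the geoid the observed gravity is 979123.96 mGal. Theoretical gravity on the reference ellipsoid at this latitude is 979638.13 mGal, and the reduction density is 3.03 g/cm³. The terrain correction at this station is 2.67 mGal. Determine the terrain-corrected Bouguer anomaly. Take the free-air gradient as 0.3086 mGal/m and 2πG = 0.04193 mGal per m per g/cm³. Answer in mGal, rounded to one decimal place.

Free-air correction = 0.3086 × 1610.0 = 496.85 mGal
Free-air anomaly = 979123.96 − 979638.13 + (496.85) = -17.32 mGal
Bouguer slab correction = 0.04193 × 3.03 × 1610.0 = 204.55 mGal
Simple Bouguer anomaly = -17.32 − (204.55) = -221.87 mGal
Complete Bouguer anomaly = -221.87 + 2.67 = -219.20 mGal

-219.2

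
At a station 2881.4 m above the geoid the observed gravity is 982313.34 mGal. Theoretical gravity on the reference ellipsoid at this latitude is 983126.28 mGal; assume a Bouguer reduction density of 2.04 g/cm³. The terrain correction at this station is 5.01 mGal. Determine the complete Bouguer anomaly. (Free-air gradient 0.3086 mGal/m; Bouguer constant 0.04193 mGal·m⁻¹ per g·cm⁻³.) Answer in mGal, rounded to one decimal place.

-165.2

Free-air correction = 0.3086 × 2881.4 = 889.20 mGal
Free-air anomaly = 982313.34 − 983126.28 + (889.20) = 76.26 mGal
Bouguer slab correction = 0.04193 × 2.04 × 2881.4 = 246.47 mGal
Simple Bouguer anomaly = 76.26 − (246.47) = -170.21 mGal
Complete Bouguer anomaly = -170.21 + 5.01 = -165.20 mGal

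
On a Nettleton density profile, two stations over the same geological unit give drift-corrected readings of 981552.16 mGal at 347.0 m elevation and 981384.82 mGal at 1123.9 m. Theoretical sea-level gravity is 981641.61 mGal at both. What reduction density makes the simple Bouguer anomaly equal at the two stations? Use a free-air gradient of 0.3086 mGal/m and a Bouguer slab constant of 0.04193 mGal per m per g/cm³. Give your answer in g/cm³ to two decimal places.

2.22

Δg_obs = 981384.82 − 981552.16 = -167.34 mGal over Δh = 1123.9 − 347.0 = 776.9 m
Equal Bouguer anomalies ⇒ Δg_obs + (0.3086 − 0.04193ρ)·Δh = 0
0.3086 − 0.04193ρ = −Δg_obs/Δh = 0.21539
ρ = (0.3086 − 0.21539) / 0.04193 = 2.22 g/cm³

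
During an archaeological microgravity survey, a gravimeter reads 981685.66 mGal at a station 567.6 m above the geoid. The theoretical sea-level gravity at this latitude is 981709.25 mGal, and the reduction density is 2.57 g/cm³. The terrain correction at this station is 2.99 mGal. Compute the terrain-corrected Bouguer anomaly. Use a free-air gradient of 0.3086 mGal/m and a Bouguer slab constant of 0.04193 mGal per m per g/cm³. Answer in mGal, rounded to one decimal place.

Free-air correction = 0.3086 × 567.6 = 175.16 mGal
Free-air anomaly = 981685.66 − 981709.25 + (175.16) = 151.57 mGal
Bouguer slab correction = 0.04193 × 2.57 × 567.6 = 61.16 mGal
Simple Bouguer anomaly = 151.57 − (61.16) = 90.41 mGal
Complete Bouguer anomaly = 90.41 + 2.99 = 93.40 mGal

93.4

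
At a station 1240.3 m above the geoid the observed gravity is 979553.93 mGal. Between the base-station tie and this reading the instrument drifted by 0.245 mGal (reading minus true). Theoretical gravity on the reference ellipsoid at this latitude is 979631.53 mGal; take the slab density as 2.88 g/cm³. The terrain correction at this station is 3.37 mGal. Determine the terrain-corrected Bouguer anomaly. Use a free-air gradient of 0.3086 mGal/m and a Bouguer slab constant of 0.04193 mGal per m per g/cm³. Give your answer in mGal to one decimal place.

158.5

Drift-corrected reading = 979553.93 − (0.245) = 979553.685 mGal
Free-air correction = 0.3086 × 1240.3 = 382.76 mGal
Free-air anomaly = 979553.685 − 979631.53 + (382.76) = 304.915 mGal
Bouguer slab correction = 0.04193 × 2.88 × 1240.3 = 149.78 mGal
Simple Bouguer anomaly = 304.915 − (149.78) = 155.135 mGal
Complete Bouguer anomaly = 155.135 + 3.37 = 158.505 mGal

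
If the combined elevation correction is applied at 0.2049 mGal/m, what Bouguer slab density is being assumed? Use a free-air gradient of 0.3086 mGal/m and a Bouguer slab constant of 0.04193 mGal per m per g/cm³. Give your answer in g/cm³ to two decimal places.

0.2049 = 0.3086 − 0.04193 × ρ
ρ = (0.3086 − 0.2049) / 0.04193 = 2.47 g/cm³

2.47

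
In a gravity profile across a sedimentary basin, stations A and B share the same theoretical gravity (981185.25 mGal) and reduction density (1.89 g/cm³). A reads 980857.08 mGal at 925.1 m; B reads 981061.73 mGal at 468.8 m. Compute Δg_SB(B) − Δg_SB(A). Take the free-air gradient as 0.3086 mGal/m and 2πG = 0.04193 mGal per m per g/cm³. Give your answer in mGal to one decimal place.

100.0

Δg_SB(A) = 980857.08 − 981185.25 + 0.3086×925.1 − 0.04193×1.89×925.1 = -116.00 mGal
Δg_SB(B) = 981061.73 − 981185.25 + 0.3086×468.8 − 0.04193×1.89×468.8 = -16.00 mGal
Difference = -16.00 − (-116.00) = 100.00 mGal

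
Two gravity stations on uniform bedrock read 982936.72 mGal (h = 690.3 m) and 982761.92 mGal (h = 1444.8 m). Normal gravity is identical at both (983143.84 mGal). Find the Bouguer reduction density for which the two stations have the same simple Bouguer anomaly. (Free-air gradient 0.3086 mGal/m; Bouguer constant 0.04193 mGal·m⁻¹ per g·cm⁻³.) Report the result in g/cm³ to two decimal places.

Δg_obs = 982761.92 − 982936.72 = -174.80 mGal over Δh = 1444.8 − 690.3 = 754.5 m
Equal Bouguer anomalies ⇒ Δg_obs + (0.3086 − 0.04193ρ)·Δh = 0
0.3086 − 0.04193ρ = −Δg_obs/Δh = 0.23168
ρ = (0.3086 − 0.23168) / 0.04193 = 1.83 g/cm³

1.83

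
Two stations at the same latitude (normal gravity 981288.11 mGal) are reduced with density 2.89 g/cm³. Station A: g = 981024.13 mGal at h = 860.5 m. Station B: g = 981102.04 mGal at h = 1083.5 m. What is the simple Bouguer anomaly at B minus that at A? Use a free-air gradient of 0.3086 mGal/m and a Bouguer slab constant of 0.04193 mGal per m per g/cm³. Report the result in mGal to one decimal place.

Δg_SB(A) = 981024.13 − 981288.11 + 0.3086×860.5 − 0.04193×2.89×860.5 = -102.70 mGal
Δg_SB(B) = 981102.04 − 981288.11 + 0.3086×1083.5 − 0.04193×2.89×1083.5 = 17.00 mGal
Difference = 17.00 − (-102.70) = 119.70 mGal

119.7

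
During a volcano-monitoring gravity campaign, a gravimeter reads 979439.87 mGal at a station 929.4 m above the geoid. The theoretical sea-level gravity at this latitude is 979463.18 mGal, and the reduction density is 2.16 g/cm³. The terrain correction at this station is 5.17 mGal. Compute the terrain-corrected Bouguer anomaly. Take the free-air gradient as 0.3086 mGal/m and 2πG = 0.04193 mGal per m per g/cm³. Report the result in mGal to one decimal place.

Free-air correction = 0.3086 × 929.4 = 286.81 mGal
Free-air anomaly = 979439.87 − 979463.18 + (286.81) = 263.50 mGal
Bouguer slab correction = 0.04193 × 2.16 × 929.4 = 84.17 mGal
Simple Bouguer anomaly = 263.50 − (84.17) = 179.33 mGal
Complete Bouguer anomaly = 179.33 + 5.17 = 184.50 mGal

184.5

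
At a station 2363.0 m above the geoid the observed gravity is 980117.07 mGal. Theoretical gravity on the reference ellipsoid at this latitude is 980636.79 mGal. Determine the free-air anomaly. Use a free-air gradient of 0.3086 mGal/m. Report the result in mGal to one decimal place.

Free-air correction = 0.3086 × 2363.0 = 729.22 mGal
Free-air anomaly = 980117.07 − 980636.79 + (729.22) = 209.50 mGal

209.5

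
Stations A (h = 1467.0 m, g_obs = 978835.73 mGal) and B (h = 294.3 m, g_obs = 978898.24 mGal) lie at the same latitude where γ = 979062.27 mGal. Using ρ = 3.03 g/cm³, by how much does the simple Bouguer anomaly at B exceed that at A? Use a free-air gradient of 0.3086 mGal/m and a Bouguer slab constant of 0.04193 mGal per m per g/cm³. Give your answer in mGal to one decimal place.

-150.4

Δg_SB(A) = 978835.73 − 979062.27 + 0.3086×1467.0 − 0.04193×3.03×1467.0 = 39.80 mGal
Δg_SB(B) = 978898.24 − 979062.27 + 0.3086×294.3 − 0.04193×3.03×294.3 = -110.60 mGal
Difference = -110.60 − (39.80) = -150.40 mGal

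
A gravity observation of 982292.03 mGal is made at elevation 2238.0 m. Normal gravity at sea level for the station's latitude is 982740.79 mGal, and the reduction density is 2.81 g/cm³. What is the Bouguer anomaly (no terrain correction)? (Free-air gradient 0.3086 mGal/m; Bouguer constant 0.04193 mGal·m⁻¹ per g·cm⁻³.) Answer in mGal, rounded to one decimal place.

-21.8

Free-air correction = 0.3086 × 2238.0 = 690.65 mGal
Free-air anomaly = 982292.03 − 982740.79 + (690.65) = 241.89 mGal
Bouguer slab correction = 0.04193 × 2.81 × 2238.0 = 263.69 mGal
Simple Bouguer anomaly = 241.89 − (263.69) = -21.80 mGal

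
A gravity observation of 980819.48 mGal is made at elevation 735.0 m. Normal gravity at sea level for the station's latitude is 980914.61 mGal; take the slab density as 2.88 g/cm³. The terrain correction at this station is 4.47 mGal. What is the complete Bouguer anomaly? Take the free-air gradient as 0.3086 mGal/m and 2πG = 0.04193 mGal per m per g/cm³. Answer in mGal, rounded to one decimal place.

47.4

Free-air correction = 0.3086 × 735.0 = 226.82 mGal
Free-air anomaly = 980819.48 − 980914.61 + (226.82) = 131.69 mGal
Bouguer slab correction = 0.04193 × 2.88 × 735.0 = 88.76 mGal
Simple Bouguer anomaly = 131.69 − (88.76) = 42.93 mGal
Complete Bouguer anomaly = 42.93 + 4.47 = 47.40 mGal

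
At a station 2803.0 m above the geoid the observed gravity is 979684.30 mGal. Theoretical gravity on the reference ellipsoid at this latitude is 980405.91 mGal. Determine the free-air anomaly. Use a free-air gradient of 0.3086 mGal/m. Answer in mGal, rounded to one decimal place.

Free-air correction = 0.3086 × 2803.0 = 865.01 mGal
Free-air anomaly = 979684.30 − 980405.91 + (865.01) = 143.40 mGal

143.4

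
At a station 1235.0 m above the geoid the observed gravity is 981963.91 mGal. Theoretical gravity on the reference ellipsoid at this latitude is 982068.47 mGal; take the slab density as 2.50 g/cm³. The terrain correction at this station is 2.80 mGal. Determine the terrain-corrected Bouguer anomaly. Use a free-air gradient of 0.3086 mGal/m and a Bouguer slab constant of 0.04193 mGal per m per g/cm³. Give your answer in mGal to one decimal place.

149.9

Free-air correction = 0.3086 × 1235.0 = 381.12 mGal
Free-air anomaly = 981963.91 − 982068.47 + (381.12) = 276.56 mGal
Bouguer slab correction = 0.04193 × 2.50 × 1235.0 = 129.46 mGal
Simple Bouguer anomaly = 276.56 − (129.46) = 147.10 mGal
Complete Bouguer anomaly = 147.10 + 2.80 = 149.90 mGal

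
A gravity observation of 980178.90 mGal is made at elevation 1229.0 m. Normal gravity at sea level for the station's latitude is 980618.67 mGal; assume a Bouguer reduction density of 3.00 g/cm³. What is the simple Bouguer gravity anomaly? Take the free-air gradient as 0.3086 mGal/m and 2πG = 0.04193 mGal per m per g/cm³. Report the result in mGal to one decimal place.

Free-air correction = 0.3086 × 1229.0 = 379.27 mGal
Free-air anomaly = 980178.90 − 980618.67 + (379.27) = -60.50 mGal
Bouguer slab correction = 0.04193 × 3.00 × 1229.0 = 154.60 mGal
Simple Bouguer anomaly = -60.50 − (154.60) = -215.10 mGal

-215.1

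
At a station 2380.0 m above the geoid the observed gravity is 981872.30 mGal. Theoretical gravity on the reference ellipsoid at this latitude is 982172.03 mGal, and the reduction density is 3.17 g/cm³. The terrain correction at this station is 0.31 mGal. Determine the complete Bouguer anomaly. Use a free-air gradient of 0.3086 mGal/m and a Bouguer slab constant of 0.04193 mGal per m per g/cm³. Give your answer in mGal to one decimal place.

118.7

Free-air correction = 0.3086 × 2380.0 = 734.47 mGal
Free-air anomaly = 981872.30 − 982172.03 + (734.47) = 434.74 mGal
Bouguer slab correction = 0.04193 × 3.17 × 2380.0 = 316.35 mGal
Simple Bouguer anomaly = 434.74 − (316.35) = 118.39 mGal
Complete Bouguer anomaly = 118.39 + 0.31 = 118.70 mGal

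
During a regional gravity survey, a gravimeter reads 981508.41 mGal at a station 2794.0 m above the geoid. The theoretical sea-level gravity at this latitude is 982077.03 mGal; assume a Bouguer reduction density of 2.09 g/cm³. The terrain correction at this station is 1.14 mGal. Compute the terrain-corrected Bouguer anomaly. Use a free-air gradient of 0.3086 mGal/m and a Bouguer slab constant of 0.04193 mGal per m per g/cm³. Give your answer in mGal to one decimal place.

49.9

Free-air correction = 0.3086 × 2794.0 = 862.23 mGal
Free-air anomaly = 981508.41 − 982077.03 + (862.23) = 293.61 mGal
Bouguer slab correction = 0.04193 × 2.09 × 2794.0 = 244.85 mGal
Simple Bouguer anomaly = 293.61 − (244.85) = 48.76 mGal
Complete Bouguer anomaly = 48.76 + 1.14 = 49.90 mGal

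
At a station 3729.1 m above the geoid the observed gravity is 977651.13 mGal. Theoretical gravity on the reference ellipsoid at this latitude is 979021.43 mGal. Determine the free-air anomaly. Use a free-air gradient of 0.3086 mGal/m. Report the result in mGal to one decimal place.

-219.5

Free-air correction = 0.3086 × 3729.1 = 1150.80 mGal
Free-air anomaly = 977651.13 − 979021.43 + (1150.80) = -219.50 mGal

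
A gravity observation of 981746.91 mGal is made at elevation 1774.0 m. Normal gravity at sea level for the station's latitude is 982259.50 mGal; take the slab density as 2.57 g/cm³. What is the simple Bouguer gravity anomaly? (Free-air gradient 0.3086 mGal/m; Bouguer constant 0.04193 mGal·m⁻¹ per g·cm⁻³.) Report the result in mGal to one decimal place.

Free-air correction = 0.3086 × 1774.0 = 547.46 mGal
Free-air anomaly = 981746.91 − 982259.50 + (547.46) = 34.87 mGal
Bouguer slab correction = 0.04193 × 2.57 × 1774.0 = 191.17 mGal
Simple Bouguer anomaly = 34.87 − (191.17) = -156.30 mGal

-156.3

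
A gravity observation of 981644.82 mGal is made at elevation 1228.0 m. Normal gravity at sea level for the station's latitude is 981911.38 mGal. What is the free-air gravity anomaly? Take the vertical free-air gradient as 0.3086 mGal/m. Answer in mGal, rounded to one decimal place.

Free-air correction = 0.3086 × 1228.0 = 378.96 mGal
Free-air anomaly = 981644.82 − 981911.38 + (378.96) = 112.40 mGal

112.4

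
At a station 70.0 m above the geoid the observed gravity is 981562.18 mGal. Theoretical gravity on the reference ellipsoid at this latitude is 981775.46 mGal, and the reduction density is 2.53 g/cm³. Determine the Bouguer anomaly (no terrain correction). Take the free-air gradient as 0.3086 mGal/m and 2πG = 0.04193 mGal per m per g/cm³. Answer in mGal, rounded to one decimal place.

-199.1

Free-air correction = 0.3086 × 70.0 = 21.60 mGal
Free-air anomaly = 981562.18 − 981775.46 + (21.60) = -191.68 mGal
Bouguer slab correction = 0.04193 × 2.53 × 70.0 = 7.43 mGal
Simple Bouguer anomaly = -191.68 − (7.43) = -199.11 mGal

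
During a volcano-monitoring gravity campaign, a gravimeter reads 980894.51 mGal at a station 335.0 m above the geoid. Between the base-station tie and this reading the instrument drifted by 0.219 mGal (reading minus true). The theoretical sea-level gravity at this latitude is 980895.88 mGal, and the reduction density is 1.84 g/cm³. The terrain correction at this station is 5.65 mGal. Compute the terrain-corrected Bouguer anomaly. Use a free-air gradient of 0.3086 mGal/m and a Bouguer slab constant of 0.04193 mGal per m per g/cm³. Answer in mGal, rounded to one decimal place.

81.6

Drift-corrected reading = 980894.51 − (0.219) = 980894.291 mGal
Free-air correction = 0.3086 × 335.0 = 103.38 mGal
Free-air anomaly = 980894.291 − 980895.88 + (103.38) = 101.791 mGal
Bouguer slab correction = 0.04193 × 1.84 × 335.0 = 25.85 mGal
Simple Bouguer anomaly = 101.791 − (25.85) = 75.941 mGal
Complete Bouguer anomaly = 75.941 + 5.65 = 81.591 mGal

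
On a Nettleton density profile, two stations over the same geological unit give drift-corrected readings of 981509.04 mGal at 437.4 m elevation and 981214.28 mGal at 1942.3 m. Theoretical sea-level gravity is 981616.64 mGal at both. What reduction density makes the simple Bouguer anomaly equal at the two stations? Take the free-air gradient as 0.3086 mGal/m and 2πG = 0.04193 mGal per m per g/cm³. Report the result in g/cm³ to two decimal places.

Δg_obs = 981214.28 − 981509.04 = -294.76 mGal over Δh = 1942.3 − 437.4 = 1504.9 m
Equal Bouguer anomalies ⇒ Δg_obs + (0.3086 − 0.04193ρ)·Δh = 0
0.3086 − 0.04193ρ = −Δg_obs/Δh = 0.19587
ρ = (0.3086 − 0.19587) / 0.04193 = 2.69 g/cm³

2.69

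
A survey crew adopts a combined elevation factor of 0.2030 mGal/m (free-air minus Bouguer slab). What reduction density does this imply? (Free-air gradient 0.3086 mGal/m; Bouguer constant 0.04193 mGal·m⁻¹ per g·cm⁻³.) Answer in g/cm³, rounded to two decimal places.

0.2030 = 0.3086 − 0.04193 × ρ
ρ = (0.3086 − 0.2030) / 0.04193 = 2.52 g/cm³

2.52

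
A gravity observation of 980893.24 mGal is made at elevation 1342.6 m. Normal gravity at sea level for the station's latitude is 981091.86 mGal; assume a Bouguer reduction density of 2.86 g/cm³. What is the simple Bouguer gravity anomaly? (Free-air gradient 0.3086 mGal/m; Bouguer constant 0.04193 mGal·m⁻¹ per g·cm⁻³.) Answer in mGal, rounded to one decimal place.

54.7

Free-air correction = 0.3086 × 1342.6 = 414.33 mGal
Free-air anomaly = 980893.24 − 981091.86 + (414.33) = 215.71 mGal
Bouguer slab correction = 0.04193 × 2.86 × 1342.6 = 161.00 mGal
Simple Bouguer anomaly = 215.71 − (161.00) = 54.71 mGal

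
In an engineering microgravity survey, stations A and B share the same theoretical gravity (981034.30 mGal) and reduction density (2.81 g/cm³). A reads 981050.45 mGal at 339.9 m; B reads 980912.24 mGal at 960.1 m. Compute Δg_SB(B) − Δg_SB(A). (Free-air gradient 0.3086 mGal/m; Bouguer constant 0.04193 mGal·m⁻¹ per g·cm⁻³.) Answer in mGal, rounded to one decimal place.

Δg_SB(A) = 981050.45 − 981034.30 + 0.3086×339.9 − 0.04193×2.81×339.9 = 81.00 mGal
Δg_SB(B) = 980912.24 − 981034.30 + 0.3086×960.1 − 0.04193×2.81×960.1 = 61.10 mGal
Difference = 61.10 − (81.00) = -19.90 mGal

-19.9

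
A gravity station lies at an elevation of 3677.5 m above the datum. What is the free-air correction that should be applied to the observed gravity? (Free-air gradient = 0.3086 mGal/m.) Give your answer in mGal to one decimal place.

Free-air correction = 0.3086 × 3677.5 = 1134.9 mGal

1134.9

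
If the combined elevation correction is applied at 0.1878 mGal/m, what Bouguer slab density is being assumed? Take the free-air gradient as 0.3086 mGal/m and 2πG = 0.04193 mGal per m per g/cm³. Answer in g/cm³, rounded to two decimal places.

0.1878 = 0.3086 − 0.04193 × ρ
ρ = (0.3086 − 0.1878) / 0.04193 = 2.88 g/cm³

2.88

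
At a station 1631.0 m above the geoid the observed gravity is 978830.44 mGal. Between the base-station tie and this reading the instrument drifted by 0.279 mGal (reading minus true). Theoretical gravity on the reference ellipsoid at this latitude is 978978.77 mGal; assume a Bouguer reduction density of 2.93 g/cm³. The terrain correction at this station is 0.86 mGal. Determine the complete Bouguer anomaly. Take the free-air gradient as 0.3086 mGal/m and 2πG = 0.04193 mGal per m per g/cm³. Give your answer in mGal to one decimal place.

Drift-corrected reading = 978830.44 − (0.279) = 978830.161 mGal
Free-air correction = 0.3086 × 1631.0 = 503.33 mGal
Free-air anomaly = 978830.161 − 978978.77 + (503.33) = 354.721 mGal
Bouguer slab correction = 0.04193 × 2.93 × 1631.0 = 200.38 mGal
Simple Bouguer anomaly = 354.721 − (200.38) = 154.341 mGal
Complete Bouguer anomaly = 154.341 + 0.86 = 155.201 mGal

155.2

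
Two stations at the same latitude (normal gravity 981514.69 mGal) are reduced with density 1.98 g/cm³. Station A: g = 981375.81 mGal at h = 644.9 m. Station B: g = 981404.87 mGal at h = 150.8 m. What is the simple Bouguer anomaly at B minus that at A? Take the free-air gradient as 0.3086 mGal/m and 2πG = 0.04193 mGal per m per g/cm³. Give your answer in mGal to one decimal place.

-82.4

Δg_SB(A) = 981375.81 − 981514.69 + 0.3086×644.9 − 0.04193×1.98×644.9 = 6.60 mGal
Δg_SB(B) = 981404.87 − 981514.69 + 0.3086×150.8 − 0.04193×1.98×150.8 = -75.80 mGal
Difference = -75.80 − (6.60) = -82.40 mGal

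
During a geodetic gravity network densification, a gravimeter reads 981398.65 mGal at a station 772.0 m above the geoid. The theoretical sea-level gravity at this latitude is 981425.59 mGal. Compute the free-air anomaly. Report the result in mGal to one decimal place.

Free-air correction = 0.3086 × 772.0 = 238.24 mGal
Free-air anomaly = 981398.65 − 981425.59 + (238.24) = 211.30 mGal

211.3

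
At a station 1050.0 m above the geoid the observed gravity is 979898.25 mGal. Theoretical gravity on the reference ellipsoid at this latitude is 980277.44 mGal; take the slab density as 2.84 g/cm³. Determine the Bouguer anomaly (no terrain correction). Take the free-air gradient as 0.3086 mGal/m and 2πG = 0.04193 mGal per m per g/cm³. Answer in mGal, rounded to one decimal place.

Free-air correction = 0.3086 × 1050.0 = 324.03 mGal
Free-air anomaly = 979898.25 − 980277.44 + (324.03) = -55.16 mGal
Bouguer slab correction = 0.04193 × 2.84 × 1050.0 = 125.04 mGal
Simple Bouguer anomaly = -55.16 − (125.04) = -180.20 mGal

-180.2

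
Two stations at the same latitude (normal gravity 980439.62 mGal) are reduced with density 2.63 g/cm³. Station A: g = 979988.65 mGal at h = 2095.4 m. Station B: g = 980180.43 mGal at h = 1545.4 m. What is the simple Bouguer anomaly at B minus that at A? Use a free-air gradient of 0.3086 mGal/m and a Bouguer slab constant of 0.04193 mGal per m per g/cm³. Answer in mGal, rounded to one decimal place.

82.7

Δg_SB(A) = 979988.65 − 980439.62 + 0.3086×2095.4 − 0.04193×2.63×2095.4 = -35.40 mGal
Δg_SB(B) = 980180.43 − 980439.62 + 0.3086×1545.4 − 0.04193×2.63×1545.4 = 47.30 mGal
Difference = 47.30 − (-35.40) = 82.70 mGal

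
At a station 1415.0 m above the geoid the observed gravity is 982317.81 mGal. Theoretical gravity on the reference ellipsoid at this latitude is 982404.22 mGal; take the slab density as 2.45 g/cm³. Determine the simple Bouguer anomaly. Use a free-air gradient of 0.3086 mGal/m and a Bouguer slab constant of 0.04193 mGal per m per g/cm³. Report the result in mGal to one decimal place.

Free-air correction = 0.3086 × 1415.0 = 436.67 mGal
Free-air anomaly = 982317.81 − 982404.22 + (436.67) = 350.26 mGal
Bouguer slab correction = 0.04193 × 2.45 × 1415.0 = 145.36 mGal
Simple Bouguer anomaly = 350.26 − (145.36) = 204.90 mGal

204.9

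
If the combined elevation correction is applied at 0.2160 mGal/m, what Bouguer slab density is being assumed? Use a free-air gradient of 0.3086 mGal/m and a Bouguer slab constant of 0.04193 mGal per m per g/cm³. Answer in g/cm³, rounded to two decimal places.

0.2160 = 0.3086 − 0.04193 × ρ
ρ = (0.3086 − 0.2160) / 0.04193 = 2.21 g/cm³

2.21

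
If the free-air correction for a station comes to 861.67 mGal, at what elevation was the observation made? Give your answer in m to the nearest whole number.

2792

h = 861.67 / 0.3086 = 2792.19 m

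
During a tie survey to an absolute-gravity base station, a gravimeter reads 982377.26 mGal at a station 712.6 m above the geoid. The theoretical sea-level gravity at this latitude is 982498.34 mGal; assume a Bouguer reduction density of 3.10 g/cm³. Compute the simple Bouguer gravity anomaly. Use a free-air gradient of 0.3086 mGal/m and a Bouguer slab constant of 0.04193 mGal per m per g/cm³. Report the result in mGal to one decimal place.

6.2

Free-air correction = 0.3086 × 712.6 = 219.91 mGal
Free-air anomaly = 982377.26 − 982498.34 + (219.91) = 98.83 mGal
Bouguer slab correction = 0.04193 × 3.10 × 712.6 = 92.63 mGal
Simple Bouguer anomaly = 98.83 − (92.63) = 6.20 mGal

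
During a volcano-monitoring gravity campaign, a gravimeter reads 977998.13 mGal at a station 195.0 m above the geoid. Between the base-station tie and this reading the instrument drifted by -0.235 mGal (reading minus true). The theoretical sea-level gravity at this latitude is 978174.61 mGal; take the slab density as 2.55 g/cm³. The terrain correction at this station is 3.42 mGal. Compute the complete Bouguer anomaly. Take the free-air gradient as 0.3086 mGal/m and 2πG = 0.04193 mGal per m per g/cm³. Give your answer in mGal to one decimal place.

-133.5

Drift-corrected reading = 977998.13 − (-0.235) = 977998.365 mGal
Free-air correction = 0.3086 × 195.0 = 60.18 mGal
Free-air anomaly = 977998.365 − 978174.61 + (60.18) = -116.065 mGal
Bouguer slab correction = 0.04193 × 2.55 × 195.0 = 20.85 mGal
Simple Bouguer anomaly = -116.065 − (20.85) = -136.915 mGal
Complete Bouguer anomaly = -136.915 + 3.42 = -133.495 mGal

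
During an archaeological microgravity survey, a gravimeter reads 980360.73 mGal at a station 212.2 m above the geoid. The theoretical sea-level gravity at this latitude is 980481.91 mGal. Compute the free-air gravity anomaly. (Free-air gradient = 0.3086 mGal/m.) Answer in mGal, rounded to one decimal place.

-55.7

Free-air correction = 0.3086 × 212.2 = 65.48 mGal
Free-air anomaly = 980360.73 − 980481.91 + (65.48) = -55.70 mGal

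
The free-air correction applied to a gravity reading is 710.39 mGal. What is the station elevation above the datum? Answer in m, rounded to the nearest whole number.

2302

h = 710.39 / 0.3086 = 2301.98 m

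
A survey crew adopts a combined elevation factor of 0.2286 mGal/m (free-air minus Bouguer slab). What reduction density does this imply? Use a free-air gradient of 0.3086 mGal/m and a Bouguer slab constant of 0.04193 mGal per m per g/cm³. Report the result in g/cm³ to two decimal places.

0.2286 = 0.3086 − 0.04193 × ρ
ρ = (0.3086 − 0.2286) / 0.04193 = 1.91 g/cm³

1.91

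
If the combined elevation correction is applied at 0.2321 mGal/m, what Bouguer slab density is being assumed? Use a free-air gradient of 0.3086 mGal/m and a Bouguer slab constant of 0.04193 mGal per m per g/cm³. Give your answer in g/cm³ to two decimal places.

1.82

0.2321 = 0.3086 − 0.04193 × ρ
ρ = (0.3086 − 0.2321) / 0.04193 = 1.82 g/cm³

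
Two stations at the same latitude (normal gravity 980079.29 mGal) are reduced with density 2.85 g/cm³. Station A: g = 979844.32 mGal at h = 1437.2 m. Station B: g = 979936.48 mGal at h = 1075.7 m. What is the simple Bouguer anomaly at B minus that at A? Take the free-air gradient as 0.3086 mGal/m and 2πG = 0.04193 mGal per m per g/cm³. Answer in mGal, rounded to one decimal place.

23.8

Δg_SB(A) = 979844.32 − 980079.29 + 0.3086×1437.2 − 0.04193×2.85×1437.2 = 36.80 mGal
Δg_SB(B) = 979936.48 − 980079.29 + 0.3086×1075.7 − 0.04193×2.85×1075.7 = 60.60 mGal
Difference = 60.60 − (36.80) = 23.80 mGal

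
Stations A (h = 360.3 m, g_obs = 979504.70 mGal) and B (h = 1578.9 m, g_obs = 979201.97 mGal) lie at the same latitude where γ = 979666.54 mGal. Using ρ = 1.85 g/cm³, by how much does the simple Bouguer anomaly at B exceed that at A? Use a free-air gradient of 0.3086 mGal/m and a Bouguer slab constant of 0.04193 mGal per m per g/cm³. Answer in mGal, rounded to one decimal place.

Δg_SB(A) = 979504.70 − 979666.54 + 0.3086×360.3 − 0.04193×1.85×360.3 = -78.60 mGal
Δg_SB(B) = 979201.97 − 979666.54 + 0.3086×1578.9 − 0.04193×1.85×1578.9 = -99.80 mGal
Difference = -99.80 − (-78.60) = -21.20 mGal

-21.2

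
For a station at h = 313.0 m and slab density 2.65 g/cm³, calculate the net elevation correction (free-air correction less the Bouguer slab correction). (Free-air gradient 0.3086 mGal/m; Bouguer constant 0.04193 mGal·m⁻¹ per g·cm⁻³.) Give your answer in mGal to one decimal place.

61.8

Combined gradient = 0.3086 − 0.04193 × 2.65 = 0.1974855 mGal/m
Combined elevation correction = 0.1974855 × 313.0 = 61.8 mGal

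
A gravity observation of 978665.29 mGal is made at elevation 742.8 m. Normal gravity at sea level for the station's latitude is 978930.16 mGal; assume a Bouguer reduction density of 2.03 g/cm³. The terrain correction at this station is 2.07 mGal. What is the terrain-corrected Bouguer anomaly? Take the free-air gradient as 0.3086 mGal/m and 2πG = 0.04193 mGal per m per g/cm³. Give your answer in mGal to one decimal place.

Free-air correction = 0.3086 × 742.8 = 229.23 mGal
Free-air anomaly = 978665.29 − 978930.16 + (229.23) = -35.64 mGal
Bouguer slab correction = 0.04193 × 2.03 × 742.8 = 63.23 mGal
Simple Bouguer anomaly = -35.64 − (63.23) = -98.87 mGal
Complete Bouguer anomaly = -98.87 + 2.07 = -96.80 mGal

-96.8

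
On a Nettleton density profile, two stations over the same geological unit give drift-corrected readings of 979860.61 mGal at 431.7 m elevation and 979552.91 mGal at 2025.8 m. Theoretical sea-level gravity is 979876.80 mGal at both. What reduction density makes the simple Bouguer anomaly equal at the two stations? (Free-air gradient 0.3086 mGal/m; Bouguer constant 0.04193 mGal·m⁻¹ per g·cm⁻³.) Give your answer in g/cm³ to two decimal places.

Δg_obs = 979552.91 − 979860.61 = -307.70 mGal over Δh = 2025.8 − 431.7 = 1594.1 m
Equal Bouguer anomalies ⇒ Δg_obs + (0.3086 − 0.04193ρ)·Δh = 0
0.3086 − 0.04193ρ = −Δg_obs/Δh = 0.19302
ρ = (0.3086 − 0.19302) / 0.04193 = 2.76 g/cm³

2.76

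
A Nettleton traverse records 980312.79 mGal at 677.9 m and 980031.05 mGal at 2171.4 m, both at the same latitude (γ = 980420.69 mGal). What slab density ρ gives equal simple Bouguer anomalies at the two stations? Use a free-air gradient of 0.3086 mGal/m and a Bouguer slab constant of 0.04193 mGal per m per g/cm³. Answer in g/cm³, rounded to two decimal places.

2.86

Δg_obs = 980031.05 − 980312.79 = -281.74 mGal over Δh = 2171.4 − 677.9 = 1493.5 m
Equal Bouguer anomalies ⇒ Δg_obs + (0.3086 − 0.04193ρ)·Δh = 0
0.3086 − 0.04193ρ = −Δg_obs/Δh = 0.18864
ρ = (0.3086 − 0.18864) / 0.04193 = 2.86 g/cm³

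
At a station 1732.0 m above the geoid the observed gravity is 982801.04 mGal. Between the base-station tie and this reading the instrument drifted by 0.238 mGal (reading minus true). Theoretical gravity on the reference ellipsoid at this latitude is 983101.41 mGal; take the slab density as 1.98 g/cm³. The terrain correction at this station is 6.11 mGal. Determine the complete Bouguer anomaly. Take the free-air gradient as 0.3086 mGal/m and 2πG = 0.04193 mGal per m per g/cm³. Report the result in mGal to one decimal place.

96.2

Drift-corrected reading = 982801.04 − (0.238) = 982800.802 mGal
Free-air correction = 0.3086 × 1732.0 = 534.50 mGal
Free-air anomaly = 982800.802 − 983101.41 + (534.50) = 233.892 mGal
Bouguer slab correction = 0.04193 × 1.98 × 1732.0 = 143.79 mGal
Simple Bouguer anomaly = 233.892 − (143.79) = 90.102 mGal
Complete Bouguer anomaly = 90.102 + 6.11 = 96.212 mGal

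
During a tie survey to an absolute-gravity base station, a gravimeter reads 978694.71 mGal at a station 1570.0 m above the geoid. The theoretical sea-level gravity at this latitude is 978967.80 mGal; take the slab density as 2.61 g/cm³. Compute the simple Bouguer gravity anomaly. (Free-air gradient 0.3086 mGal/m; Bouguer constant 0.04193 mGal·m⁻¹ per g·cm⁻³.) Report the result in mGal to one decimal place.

39.6

Free-air correction = 0.3086 × 1570.0 = 484.50 mGal
Free-air anomaly = 978694.71 − 978967.80 + (484.50) = 211.41 mGal
Bouguer slab correction = 0.04193 × 2.61 × 1570.0 = 171.82 mGal
Simple Bouguer anomaly = 211.41 − (171.82) = 39.59 mGal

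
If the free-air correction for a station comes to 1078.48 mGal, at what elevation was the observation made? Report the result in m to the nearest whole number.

h = 1078.48 / 0.3086 = 3494.75 m

3495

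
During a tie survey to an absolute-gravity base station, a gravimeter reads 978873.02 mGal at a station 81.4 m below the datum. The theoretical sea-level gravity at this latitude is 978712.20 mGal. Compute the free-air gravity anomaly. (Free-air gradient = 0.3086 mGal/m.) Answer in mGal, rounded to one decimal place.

135.7

Free-air correction = 0.3086 × -81.4 = -25.12 mGal
Free-air anomaly = 978873.02 − 978712.20 + (-25.12) = 135.70 mGal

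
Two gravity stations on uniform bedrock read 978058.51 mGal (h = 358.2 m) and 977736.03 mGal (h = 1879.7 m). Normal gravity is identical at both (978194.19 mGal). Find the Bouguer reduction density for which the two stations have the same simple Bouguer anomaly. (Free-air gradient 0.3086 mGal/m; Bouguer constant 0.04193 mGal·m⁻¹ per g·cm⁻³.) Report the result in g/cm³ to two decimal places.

2.31

Δg_obs = 977736.03 − 978058.51 = -322.48 mGal over Δh = 1879.7 − 358.2 = 1521.5 m
Equal Bouguer anomalies ⇒ Δg_obs + (0.3086 − 0.04193ρ)·Δh = 0
0.3086 − 0.04193ρ = −Δg_obs/Δh = 0.21195
ρ = (0.3086 − 0.21195) / 0.04193 = 2.31 g/cm³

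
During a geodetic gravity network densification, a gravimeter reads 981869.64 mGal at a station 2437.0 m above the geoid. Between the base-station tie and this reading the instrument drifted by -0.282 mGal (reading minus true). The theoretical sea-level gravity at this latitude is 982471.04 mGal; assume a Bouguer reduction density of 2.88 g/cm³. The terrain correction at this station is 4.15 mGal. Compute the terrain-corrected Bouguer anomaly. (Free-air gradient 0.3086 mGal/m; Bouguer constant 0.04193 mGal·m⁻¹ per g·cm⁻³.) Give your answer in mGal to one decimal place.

Drift-corrected reading = 981869.64 − (-0.282) = 981869.922 mGal
Free-air correction = 0.3086 × 2437.0 = 752.06 mGal
Free-air anomaly = 981869.922 − 982471.04 + (752.06) = 150.942 mGal
Bouguer slab correction = 0.04193 × 2.88 × 2437.0 = 294.29 mGal
Simple Bouguer anomaly = 150.942 − (294.29) = -143.348 mGal
Complete Bouguer anomaly = -143.348 + 4.15 = -139.198 mGal

-139.2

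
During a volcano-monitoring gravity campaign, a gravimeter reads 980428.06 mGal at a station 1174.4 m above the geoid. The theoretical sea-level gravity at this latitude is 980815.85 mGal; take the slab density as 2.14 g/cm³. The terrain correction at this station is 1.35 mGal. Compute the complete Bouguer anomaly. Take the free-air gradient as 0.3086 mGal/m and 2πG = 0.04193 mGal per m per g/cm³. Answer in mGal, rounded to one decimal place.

-129.4

Free-air correction = 0.3086 × 1174.4 = 362.42 mGal
Free-air anomaly = 980428.06 − 980815.85 + (362.42) = -25.37 mGal
Bouguer slab correction = 0.04193 × 2.14 × 1174.4 = 105.38 mGal
Simple Bouguer anomaly = -25.37 − (105.38) = -130.75 mGal
Complete Bouguer anomaly = -130.75 + 1.35 = -129.40 mGal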